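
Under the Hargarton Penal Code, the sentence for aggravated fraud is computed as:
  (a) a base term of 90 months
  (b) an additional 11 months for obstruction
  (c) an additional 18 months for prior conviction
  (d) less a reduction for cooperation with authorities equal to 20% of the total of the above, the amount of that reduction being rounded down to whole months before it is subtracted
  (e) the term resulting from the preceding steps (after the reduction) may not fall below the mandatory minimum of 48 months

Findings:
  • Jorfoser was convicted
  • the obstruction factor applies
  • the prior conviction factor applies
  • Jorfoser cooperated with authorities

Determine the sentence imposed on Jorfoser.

Sentence: 96 months

Obstruction enhancement: +11 months
Prior conviction enhancement: +18 months
Adjusted term: 90 months + 11 months + 18 months = 119 months
Cooperation with authorities reduction: 20% of 119 months = 23 months (rounded down)
After reduction: 119 − 23 = 96 months
Minimum 48 months: 96 months meets the minimum, no increase.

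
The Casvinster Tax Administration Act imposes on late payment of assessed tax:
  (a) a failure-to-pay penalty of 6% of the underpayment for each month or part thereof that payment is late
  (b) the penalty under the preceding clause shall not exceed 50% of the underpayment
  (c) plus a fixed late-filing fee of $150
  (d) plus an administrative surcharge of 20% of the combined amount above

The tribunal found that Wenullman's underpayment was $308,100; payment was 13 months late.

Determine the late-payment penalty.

Accrued rate: 6% × 13 = 78%, capped at 50% → 50%
Failure-to-pay penalty: 50% of $308,100 = $154,050
Penalty before surcharge: $154,050 + $150 = $154,200
Administrative surcharge: 20% of $154,200 = $30,840
Total penalty: $154,200 + $30,840 = $185,040

$185,040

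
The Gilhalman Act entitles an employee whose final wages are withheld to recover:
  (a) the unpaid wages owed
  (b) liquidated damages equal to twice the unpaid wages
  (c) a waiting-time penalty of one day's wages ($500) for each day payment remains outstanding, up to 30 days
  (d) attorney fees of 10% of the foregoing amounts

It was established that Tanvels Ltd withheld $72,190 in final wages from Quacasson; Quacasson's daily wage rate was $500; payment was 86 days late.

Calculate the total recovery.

Doubled: 2 × $72,190 = $144,380
Penalty days: min(86, 30) = 30
Waiting-time penalty: 30 × $500 = $15,000
Subtotal: $72,190 + $144,380 + $15,000 = $231,570
Attorney fees: 10% of $231,570 = $23,157
Total award: $231,570 + $23,157 = $254,727

$254,727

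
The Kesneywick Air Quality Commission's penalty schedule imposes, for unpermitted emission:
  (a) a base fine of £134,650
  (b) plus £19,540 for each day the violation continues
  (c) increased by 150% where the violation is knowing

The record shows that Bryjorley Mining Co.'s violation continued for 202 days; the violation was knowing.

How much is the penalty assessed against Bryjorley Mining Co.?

£10,204,325

Per-day component: 202 × £19,540 = £3,947,080
Base plus per-day: £134,650 + £3,947,080 = £4,081,730
Enhancement: 150% of £4,081,730 = £6,122,595
Enhanced fine: £4,081,730 + £6,122,595 = £10,204,325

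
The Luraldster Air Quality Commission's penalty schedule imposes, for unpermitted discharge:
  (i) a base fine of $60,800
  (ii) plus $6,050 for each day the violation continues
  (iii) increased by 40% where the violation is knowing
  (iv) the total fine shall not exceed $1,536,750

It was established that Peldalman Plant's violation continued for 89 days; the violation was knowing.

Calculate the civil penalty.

Per-day component: 89 × $6,050 = $538,450
Base plus per-day: $60,800 + $538,450 = $599,250
Enhancement: 40% of $599,250 = $239,700
Enhanced fine: $599,250 + $239,700 = $838,950
Cap at $1,536,750: $838,950 is within the cap, no reduction.

Civil penalty: $838,950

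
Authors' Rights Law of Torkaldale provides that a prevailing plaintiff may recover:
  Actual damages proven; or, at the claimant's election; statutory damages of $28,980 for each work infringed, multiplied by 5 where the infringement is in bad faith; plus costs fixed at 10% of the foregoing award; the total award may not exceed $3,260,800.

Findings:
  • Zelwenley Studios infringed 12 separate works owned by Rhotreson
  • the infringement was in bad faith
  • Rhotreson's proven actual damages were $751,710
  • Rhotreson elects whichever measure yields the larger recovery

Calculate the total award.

Statutory damages: 12 × $28,980 = $347,760
Multiplied by 5: 5 × $347,760 = $1,738,800
Greater of actual damages ($751,710) or enhanced statutory damages ($1,738,800): $1,738,800
Costs: 10% of $1,738,800 = $173,880
Award plus costs: $1,738,800 + $173,880 = $1,912,680
Cap at $3,260,800: $1,912,680 is within the cap, no reduction.

$1,912,680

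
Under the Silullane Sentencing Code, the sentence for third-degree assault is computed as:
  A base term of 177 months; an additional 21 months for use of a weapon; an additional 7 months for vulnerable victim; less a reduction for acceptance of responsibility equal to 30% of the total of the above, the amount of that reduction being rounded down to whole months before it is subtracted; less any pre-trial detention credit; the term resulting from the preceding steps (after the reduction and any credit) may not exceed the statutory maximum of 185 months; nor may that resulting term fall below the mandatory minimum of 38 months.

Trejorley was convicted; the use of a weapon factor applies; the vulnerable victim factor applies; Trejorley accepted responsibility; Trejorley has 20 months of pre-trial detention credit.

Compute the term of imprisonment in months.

124 months

Use of a weapon enhancement: +21 months
Vulnerable victim enhancement: +7 months
Adjusted term: 177 months + 21 months + 7 months = 205 months
Acceptance of responsibility reduction: 30% of 205 months = 61 months (rounded down)
After reduction: 205 − 61 = 144 months
Less pre-trial detention credit: 144 months − 20 months = 124 months
Cap at 185 months: 124 months is within the cap, no reduction.
Minimum 38 months: 124 months meets the minimum, no increase.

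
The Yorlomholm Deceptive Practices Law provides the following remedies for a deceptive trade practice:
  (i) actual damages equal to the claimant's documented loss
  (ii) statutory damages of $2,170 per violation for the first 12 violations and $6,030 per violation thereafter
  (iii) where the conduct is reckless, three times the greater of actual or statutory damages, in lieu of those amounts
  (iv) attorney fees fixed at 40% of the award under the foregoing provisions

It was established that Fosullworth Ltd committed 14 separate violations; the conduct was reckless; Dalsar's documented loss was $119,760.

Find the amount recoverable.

$502,992

First 12 violations: 12 × $2,170 = $26,040
Remaining violations: (14 − 12) × $6,030 = $12,060
Statutory damages: $26,040 + $12,060 = $38,100
Greater of actual damages ($119,760) or statutory damages ($38,100): $119,760
Trebled: 3 × $119,760 = $359,280
Attorney fees: 40% of $359,280 = $143,712
Total recovery: $359,280 + $143,712 = $502,992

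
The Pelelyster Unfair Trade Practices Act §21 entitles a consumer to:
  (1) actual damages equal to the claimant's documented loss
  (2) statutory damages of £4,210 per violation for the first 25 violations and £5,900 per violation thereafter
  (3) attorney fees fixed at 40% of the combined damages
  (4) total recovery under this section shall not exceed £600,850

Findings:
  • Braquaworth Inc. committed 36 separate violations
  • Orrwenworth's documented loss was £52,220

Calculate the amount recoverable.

£311,318

First 25 violations: 25 × £4,210 = £105,250
Remaining violations: (36 − 25) × £5,900 = £64,900
Statutory damages: £105,250 + £64,900 = £170,150
Combined damages: £52,220 + £170,150 = £222,370
Attorney fees: 40% of £222,370 = £88,948
Total before cap: £222,370 + £88,948 = £311,318
Cap at £600,850: £311,318 is within the cap, no reduction.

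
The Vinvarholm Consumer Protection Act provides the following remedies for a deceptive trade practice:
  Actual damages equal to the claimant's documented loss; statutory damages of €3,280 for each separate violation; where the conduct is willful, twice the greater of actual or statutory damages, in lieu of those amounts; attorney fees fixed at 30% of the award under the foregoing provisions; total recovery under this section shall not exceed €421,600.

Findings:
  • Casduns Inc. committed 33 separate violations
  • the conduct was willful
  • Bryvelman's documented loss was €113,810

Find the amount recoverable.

€295,906

Statutory damages: 33 × €3,280 = €108,240
Greater of actual damages (€113,810) or statutory damages (€108,240): €113,810
Doubled: 2 × €113,810 = €227,620
Attorney fees: 30% of €227,620 = €68,286
Total before cap: €227,620 + €68,286 = €295,906
Cap at €421,600: €295,906 is within the cap, no reduction.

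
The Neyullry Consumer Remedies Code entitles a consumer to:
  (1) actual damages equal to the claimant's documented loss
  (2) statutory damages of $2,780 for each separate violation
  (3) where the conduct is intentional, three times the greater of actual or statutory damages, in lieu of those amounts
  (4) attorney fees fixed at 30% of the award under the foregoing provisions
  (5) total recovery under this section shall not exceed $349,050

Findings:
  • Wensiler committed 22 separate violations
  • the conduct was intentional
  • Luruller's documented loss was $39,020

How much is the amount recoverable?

Statutory damages: 22 × $2,780 = $61,160
Greater of actual damages ($39,020) or statutory damages ($61,160): $61,160
Trebled: 3 × $61,160 = $183,480
Attorney fees: 30% of $183,480 = $55,044
Total before cap: $183,480 + $55,044 = $238,524
Cap at $349,050: $238,524 is within the cap, no reduction.

$238,524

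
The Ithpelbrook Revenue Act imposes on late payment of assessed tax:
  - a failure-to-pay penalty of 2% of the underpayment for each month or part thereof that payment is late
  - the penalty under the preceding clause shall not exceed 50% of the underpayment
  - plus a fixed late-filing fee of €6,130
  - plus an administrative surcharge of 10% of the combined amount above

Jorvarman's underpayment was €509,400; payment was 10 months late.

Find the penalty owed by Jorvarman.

Accrued rate: 2% × 10 = 20%, capped at 50% → 20%
Failure-to-pay penalty: 20% of €509,400 = €101,880
Penalty before surcharge: €101,880 + €6,130 = €108,010
Administrative surcharge: 10% of €108,010 = €10,801
Total penalty: €108,010 + €10,801 = €118,811

€118,811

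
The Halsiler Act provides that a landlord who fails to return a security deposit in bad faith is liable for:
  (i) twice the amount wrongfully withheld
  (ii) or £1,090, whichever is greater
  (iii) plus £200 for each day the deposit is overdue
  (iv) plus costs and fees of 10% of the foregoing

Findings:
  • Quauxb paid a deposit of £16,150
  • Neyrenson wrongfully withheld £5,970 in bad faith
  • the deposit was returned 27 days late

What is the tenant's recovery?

Doubled: 2 × £5,970 = £11,940
Minimum £1,090: £11,940 meets the minimum, no increase.
Late-return penalty: 27 × £200 = £5,400
Damages plus late penalty: £11,940 + £5,400 = £17,340
Costs and fees: 10% of £17,340 = £1,734
Total recovery: £17,340 + £1,734 = £19,074

£19,074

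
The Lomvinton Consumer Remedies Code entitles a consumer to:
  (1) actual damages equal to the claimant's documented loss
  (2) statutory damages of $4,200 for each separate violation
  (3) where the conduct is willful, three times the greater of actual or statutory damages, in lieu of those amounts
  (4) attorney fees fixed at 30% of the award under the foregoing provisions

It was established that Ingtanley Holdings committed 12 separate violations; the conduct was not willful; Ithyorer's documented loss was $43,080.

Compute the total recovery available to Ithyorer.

Statutory damages: 12 × $4,200 = $50,400
Conduct not willful: the in-lieu enhancement does not apply.
Actual plus statutory damages: $43,080 + $50,400 = $93,480
Attorney fees: 30% of $93,480 = $28,044
Total recovery: $93,480 + $28,044 = $121,524

Total recovery: $121,524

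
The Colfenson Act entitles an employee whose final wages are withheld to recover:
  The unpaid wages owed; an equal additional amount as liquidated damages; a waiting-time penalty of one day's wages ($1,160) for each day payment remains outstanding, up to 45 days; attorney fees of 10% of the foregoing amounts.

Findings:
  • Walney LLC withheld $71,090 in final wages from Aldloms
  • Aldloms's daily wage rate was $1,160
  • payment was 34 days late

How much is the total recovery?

$199,782

Liquidated damages (equal amount): $71,090
Penalty days: min(34, 45) = 34
Waiting-time penalty: 34 × $1,160 = $39,440
Subtotal: $71,090 + $71,090 + $39,440 = $181,620
Attorney fees: 10% of $181,620 = $18,162
Total award: $181,620 + $18,162 = $199,782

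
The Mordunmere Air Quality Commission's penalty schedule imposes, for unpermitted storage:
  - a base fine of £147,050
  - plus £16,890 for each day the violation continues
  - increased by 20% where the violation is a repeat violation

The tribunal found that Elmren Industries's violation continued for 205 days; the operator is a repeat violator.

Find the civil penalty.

£4,331,400

Per-day component: 205 × £16,890 = £3,462,450
Base plus per-day: £147,050 + £3,462,450 = £3,609,500
Enhancement: 20% of £3,609,500 = £721,900
Enhanced fine: £3,609,500 + £721,900 = £4,331,400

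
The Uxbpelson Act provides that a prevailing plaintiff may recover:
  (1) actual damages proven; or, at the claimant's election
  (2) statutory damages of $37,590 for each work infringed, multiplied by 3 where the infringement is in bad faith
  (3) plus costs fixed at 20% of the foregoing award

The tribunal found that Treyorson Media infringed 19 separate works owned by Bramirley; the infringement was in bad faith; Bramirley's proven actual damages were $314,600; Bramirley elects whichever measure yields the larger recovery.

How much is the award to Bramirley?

$2,571,156

Statutory damages: 19 × $37,590 = $714,210
Trebled: 3 × $714,210 = $2,142,630
Greater of actual damages ($314,600) or enhanced statutory damages ($2,142,630): $2,142,630
Costs: 20% of $2,142,630 = $428,526
Award plus costs: $2,142,630 + $428,526 = $2,571,156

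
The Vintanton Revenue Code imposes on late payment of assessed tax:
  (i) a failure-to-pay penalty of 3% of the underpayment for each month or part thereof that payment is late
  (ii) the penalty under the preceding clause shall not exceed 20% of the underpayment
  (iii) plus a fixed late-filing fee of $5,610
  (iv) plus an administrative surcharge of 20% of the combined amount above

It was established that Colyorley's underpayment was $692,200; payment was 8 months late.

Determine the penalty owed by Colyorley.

$172,860

Accrued rate: 3% × 8 = 24%, capped at 20% → 20%
Failure-to-pay penalty: 20% of $692,200 = $138,440
Penalty before surcharge: $138,440 + $5,610 = $144,050
Administrative surcharge: 20% of $144,050 = $28,810
Total penalty: $144,050 + $28,810 = $172,860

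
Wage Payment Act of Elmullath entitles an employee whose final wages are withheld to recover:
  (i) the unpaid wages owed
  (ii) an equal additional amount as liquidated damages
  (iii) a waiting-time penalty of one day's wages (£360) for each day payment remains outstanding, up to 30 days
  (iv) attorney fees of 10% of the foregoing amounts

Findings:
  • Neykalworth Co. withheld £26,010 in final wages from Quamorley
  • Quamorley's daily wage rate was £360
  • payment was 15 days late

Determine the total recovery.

Liquidated damages (equal amount): £26,010
Penalty days: min(15, 30) = 15
Waiting-time penalty: 15 × £360 = £5,400
Subtotal: £26,010 + £26,010 + £5,400 = £57,420
Attorney fees: 10% of £57,420 = £5,742
Total award: £57,420 + £5,742 = £63,162

£63,162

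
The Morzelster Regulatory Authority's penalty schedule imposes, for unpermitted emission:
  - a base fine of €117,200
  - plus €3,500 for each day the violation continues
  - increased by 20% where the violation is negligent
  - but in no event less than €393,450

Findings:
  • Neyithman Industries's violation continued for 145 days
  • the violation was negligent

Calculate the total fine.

Per-day component: 145 × €3,500 = €507,500
Base plus per-day: €117,200 + €507,500 = €624,700
Enhancement: 20% of €624,700 = €124,940
Enhanced fine: €624,700 + €124,940 = €749,640
Minimum €393,450: €749,640 meets the minimum, no increase.

€749,640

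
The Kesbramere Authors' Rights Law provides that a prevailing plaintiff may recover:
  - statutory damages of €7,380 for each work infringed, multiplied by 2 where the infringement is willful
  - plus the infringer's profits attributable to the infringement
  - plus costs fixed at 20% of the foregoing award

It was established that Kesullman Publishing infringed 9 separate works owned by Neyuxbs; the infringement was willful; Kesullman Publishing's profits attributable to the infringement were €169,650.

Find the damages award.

Statutory damages: 9 × €7,380 = €66,420
Doubled: 2 × €66,420 = €132,840
Combined award: €132,840 + €169,650 = €302,490
Costs: 20% of €302,490 = €60,498
Award plus costs: €302,490 + €60,498 = €362,988

€362,988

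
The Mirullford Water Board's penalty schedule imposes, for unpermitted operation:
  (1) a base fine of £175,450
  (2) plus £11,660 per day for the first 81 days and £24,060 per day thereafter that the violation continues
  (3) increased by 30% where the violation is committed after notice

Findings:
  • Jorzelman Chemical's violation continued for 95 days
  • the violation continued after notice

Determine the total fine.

£1,893,775

First 81 days: 81 × £11,660 = £944,460
Remaining days: (95 − 81) × £24,060 = £336,840
Per-day component: £944,460 + £336,840 = £1,281,300
Base plus per-day: £175,450 + £1,281,300 = £1,456,750
Enhancement: 30% of £1,456,750 = £437,025
Enhanced fine: £1,456,750 + £437,025 = £1,893,775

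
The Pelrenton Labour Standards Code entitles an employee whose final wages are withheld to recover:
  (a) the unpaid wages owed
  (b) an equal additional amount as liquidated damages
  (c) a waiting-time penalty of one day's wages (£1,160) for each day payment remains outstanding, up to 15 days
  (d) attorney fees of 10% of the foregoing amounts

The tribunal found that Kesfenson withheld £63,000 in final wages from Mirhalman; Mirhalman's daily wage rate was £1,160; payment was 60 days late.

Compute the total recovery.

Liquidated damages (equal amount): £63,000
Penalty days: min(60, 15) = 15
Waiting-time penalty: 15 × £1,160 = £17,400
Subtotal: £63,000 + £63,000 + £17,400 = £143,400
Attorney fees: 10% of £143,400 = £14,340
Total award: £143,400 + £14,340 = £157,740

Total award: £157,740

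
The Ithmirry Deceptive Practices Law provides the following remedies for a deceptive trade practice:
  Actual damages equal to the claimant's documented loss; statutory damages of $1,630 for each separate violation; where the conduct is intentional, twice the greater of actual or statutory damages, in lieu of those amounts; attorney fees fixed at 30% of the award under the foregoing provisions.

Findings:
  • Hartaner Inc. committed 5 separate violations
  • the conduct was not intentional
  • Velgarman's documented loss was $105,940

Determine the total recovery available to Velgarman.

Statutory damages: 5 × $1,630 = $8,150
Conduct not intentional: the in-lieu enhancement does not apply.
Actual plus statutory damages: $105,940 + $8,150 = $114,090
Attorney fees: 30% of $114,090 = $34,227
Total recovery: $114,090 + $34,227 = $148,317

$148,317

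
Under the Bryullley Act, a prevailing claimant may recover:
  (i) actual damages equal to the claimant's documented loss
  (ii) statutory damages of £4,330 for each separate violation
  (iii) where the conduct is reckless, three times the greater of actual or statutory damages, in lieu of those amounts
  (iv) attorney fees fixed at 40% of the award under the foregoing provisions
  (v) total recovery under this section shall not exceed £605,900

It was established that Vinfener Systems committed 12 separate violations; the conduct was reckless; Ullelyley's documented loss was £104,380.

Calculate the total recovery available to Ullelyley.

£438,396

Statutory damages: 12 × £4,330 = £51,960
Greater of actual damages (£104,380) or statutory damages (£51,960): £104,380
Trebled: 3 × £104,380 = £313,140
Attorney fees: 40% of £313,140 = £125,256
Total before cap: £313,140 + £125,256 = £438,396
Cap at £605,900: £438,396 is within the cap, no reduction.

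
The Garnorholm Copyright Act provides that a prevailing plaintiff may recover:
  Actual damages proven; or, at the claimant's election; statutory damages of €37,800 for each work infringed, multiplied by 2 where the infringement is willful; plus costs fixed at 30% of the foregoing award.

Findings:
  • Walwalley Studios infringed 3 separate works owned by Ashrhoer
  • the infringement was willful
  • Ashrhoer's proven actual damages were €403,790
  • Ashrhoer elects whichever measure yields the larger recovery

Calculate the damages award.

Statutory damages: 3 × €37,800 = €113,400
Doubled: 2 × €113,400 = €226,800
Greater of actual damages (€403,790) or enhanced statutory damages (€226,800): €403,790
Costs: 30% of €403,790 = €121,137
Award plus costs: €403,790 + €121,137 = €524,927

€524,927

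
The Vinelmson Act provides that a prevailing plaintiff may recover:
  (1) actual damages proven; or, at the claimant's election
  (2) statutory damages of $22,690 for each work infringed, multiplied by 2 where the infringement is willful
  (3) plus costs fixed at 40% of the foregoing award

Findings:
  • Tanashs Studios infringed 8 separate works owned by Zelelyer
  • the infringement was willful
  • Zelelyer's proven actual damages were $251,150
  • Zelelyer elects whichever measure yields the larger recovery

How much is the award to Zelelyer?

Award: $508,256

Statutory damages: 8 × $22,690 = $181,520
Doubled: 2 × $181,520 = $363,040
Greater of actual damages ($251,150) or enhanced statutory damages ($363,040): $363,040
Costs: 40% of $363,040 = $145,216
Award plus costs: $363,040 + $145,216 = $508,256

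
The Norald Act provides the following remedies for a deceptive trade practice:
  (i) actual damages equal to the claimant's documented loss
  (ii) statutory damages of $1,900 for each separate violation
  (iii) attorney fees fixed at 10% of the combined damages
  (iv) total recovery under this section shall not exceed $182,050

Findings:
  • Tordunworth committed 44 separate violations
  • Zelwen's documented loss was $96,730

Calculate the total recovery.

Statutory damages: 44 × $1,900 = $83,600
Combined damages: $96,730 + $83,600 = $180,330
Attorney fees: 10% of $180,330 = $18,033
Total before cap: $180,330 + $18,033 = $198,363
Cap at $182,050: $198,363 exceeds the cap → $182,050

$182,050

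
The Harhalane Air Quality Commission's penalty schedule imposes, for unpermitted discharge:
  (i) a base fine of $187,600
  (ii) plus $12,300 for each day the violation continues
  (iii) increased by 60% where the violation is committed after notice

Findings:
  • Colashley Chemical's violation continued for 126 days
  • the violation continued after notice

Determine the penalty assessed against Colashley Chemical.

Per-day component: 126 × $12,300 = $1,549,800
Base plus per-day: $187,600 + $1,549,800 = $1,737,400
Enhancement: 60% of $1,737,400 = $1,042,440
Enhanced fine: $1,737,400 + $1,042,440 = $2,779,840

$2,779,840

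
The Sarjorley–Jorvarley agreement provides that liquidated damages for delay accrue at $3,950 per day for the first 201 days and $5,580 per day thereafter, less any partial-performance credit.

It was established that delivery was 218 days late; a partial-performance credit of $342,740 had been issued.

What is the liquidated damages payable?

$546,070

First 201 days: 201 × $3,950 = $793,950
Remaining days: (218 − 201) × $5,580 = $94,860
Accrued per-day damages: $793,950 + $94,860 = $888,810
Less partial-performance credit: $888,810 − $342,740 = $546,070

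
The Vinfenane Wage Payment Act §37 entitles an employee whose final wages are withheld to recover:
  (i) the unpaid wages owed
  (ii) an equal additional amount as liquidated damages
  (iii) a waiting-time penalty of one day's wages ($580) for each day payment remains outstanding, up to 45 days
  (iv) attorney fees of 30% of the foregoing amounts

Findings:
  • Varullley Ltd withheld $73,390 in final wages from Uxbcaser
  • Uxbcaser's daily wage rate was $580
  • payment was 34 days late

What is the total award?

Liquidated damages (equal amount): $73,390
Penalty days: min(34, 45) = 34
Waiting-time penalty: 34 × $580 = $19,720
Subtotal: $73,390 + $73,390 + $19,720 = $166,500
Attorney fees: 30% of $166,500 = $49,950
Total award: $166,500 + $49,950 = $216,450

$216,450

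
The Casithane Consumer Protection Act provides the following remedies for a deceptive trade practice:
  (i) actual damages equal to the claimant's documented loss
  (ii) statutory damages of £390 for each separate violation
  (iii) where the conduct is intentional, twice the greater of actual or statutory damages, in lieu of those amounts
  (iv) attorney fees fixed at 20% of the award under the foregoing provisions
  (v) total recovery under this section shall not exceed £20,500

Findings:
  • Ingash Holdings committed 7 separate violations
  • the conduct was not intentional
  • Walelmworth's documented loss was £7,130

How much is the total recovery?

£11,832

Statutory damages: 7 × £390 = £2,730
Conduct not intentional: the in-lieu enhancement does not apply.
Actual plus statutory damages: £7,130 + £2,730 = £9,860
Attorney fees: 20% of £9,860 = £1,972
Total before cap: £9,860 + £1,972 = £11,832
Cap at £20,500: £11,832 is within the cap, no reduction.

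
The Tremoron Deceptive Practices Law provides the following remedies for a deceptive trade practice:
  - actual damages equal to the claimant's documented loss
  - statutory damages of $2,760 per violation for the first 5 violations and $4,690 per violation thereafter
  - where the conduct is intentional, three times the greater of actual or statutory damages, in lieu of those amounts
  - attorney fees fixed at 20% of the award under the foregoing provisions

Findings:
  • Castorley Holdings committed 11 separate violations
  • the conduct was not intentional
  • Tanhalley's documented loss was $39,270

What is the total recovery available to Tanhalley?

First 5 violations: 5 × $2,760 = $13,800
Remaining violations: (11 − 5) × $4,690 = $28,140
Statutory damages: $13,800 + $28,140 = $41,940
Conduct not intentional: the in-lieu enhancement does not apply.
Actual plus statutory damages: $39,270 + $41,940 = $81,210
Attorney fees: 20% of $81,210 = $16,242
Total recovery: $81,210 + $16,242 = $97,452

$97,452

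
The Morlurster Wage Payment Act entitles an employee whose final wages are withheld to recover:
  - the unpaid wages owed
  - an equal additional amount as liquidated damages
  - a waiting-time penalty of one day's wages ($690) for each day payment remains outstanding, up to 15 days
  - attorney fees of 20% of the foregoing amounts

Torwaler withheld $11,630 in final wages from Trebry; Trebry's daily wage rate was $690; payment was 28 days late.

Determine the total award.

Liquidated damages (equal amount): $11,630
Penalty days: min(28, 15) = 15
Waiting-time penalty: 15 × $690 = $10,350
Subtotal: $11,630 + $11,630 + $10,350 = $33,610
Attorney fees: 20% of $33,610 = $6,722
Total award: $33,610 + $6,722 = $40,332

$40,332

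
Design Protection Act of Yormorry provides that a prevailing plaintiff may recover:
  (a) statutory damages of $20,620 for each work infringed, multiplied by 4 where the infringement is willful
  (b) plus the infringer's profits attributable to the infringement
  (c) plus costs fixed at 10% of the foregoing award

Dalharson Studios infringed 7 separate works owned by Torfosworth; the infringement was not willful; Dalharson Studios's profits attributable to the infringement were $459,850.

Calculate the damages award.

$664,609

Statutory damages: 7 × $20,620 = $144,340
Infringement not willful: no ×4 enhancement.
Combined award: $144,340 + $459,850 = $604,190
Costs: 10% of $604,190 = $60,419
Award plus costs: $604,190 + $60,419 = $664,609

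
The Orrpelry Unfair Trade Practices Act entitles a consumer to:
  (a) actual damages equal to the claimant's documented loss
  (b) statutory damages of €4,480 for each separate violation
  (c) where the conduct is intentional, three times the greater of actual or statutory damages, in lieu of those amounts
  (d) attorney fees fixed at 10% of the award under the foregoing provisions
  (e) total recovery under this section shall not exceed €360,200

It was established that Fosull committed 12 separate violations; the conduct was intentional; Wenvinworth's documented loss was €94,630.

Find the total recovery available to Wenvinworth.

€312,279

Statutory damages: 12 × €4,480 = €53,760
Greater of actual damages (€94,630) or statutory damages (€53,760): €94,630
Trebled: 3 × €94,630 = €283,890
Attorney fees: 10% of €283,890 = €28,389
Total before cap: €283,890 + €28,389 = €312,279
Cap at €360,200: €312,279 is within the cap, no reduction.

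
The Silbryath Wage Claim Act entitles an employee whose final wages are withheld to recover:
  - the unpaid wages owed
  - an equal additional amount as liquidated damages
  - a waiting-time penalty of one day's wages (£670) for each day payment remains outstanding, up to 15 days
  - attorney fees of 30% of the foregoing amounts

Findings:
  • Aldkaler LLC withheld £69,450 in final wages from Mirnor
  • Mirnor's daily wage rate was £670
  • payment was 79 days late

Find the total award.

Liquidated damages (equal amount): £69,450
Penalty days: min(79, 15) = 15
Waiting-time penalty: 15 × £670 = £10,050
Subtotal: £69,450 + £69,450 + £10,050 = £148,950
Attorney fees: 30% of £148,950 = £44,685
Total award: £148,950 + £44,685 = £193,635

£193,635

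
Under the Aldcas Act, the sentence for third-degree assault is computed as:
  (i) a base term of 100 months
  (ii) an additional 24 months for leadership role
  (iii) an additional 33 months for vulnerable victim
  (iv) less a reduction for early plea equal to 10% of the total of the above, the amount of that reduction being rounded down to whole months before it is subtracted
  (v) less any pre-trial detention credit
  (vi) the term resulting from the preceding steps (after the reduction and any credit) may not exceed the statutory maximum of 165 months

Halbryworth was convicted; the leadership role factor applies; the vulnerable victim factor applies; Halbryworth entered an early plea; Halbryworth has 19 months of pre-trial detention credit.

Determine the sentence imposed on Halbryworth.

Sentence: 123 months

Leadership role enhancement: +24 months
Vulnerable victim enhancement: +33 months
Adjusted term: 100 months + 24 months + 33 months = 157 months
Early plea reduction: 10% of 157 months = 15 months (rounded down)
After reduction: 157 − 15 = 142 months
Less pre-trial detention credit: 142 months − 19 months = 123 months
Cap at 165 months: 123 months is within the cap, no reduction.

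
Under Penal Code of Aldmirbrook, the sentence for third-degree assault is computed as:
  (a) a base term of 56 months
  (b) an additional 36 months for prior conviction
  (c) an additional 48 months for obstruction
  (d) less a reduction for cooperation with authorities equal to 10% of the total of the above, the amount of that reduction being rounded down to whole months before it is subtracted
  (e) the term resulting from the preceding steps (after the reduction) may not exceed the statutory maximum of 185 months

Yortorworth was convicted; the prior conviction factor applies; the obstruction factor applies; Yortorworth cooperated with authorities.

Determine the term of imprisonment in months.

Sentence: 126 months

Prior conviction enhancement: +36 months
Obstruction enhancement: +48 months
Adjusted term: 56 months + 36 months + 48 months = 140 months
Cooperation with authorities reduction: 10% of 140 months = 14 months (rounded down)
After reduction: 140 − 14 = 126 months
Cap at 185 months: 126 months is within the cap, no reduction.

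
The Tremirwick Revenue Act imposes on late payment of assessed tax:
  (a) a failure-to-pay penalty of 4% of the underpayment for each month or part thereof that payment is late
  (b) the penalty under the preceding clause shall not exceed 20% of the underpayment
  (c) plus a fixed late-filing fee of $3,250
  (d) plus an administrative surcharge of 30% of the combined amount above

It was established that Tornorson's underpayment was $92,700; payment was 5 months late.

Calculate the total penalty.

$28,327

Accrued rate: 4% × 5 = 20%, capped at 20% → 20%
Failure-to-pay penalty: 20% of $92,700 = $18,540
Penalty before surcharge: $18,540 + $3,250 = $21,790
Administrative surcharge: 30% of $21,790 = $6,537
Total penalty: $21,790 + $6,537 = $28,327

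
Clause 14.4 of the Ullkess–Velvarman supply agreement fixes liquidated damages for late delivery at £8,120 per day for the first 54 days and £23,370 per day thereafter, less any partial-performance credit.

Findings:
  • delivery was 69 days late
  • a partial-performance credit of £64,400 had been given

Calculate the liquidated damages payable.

Liquidated damages: £724,630

First 54 days: 54 × £8,120 = £438,480
Remaining days: (69 − 54) × £23,370 = £350,550
Accrued per-day damages: £438,480 + £350,550 = £789,030
Less partial-performance credit: £789,030 − £64,400 = £724,630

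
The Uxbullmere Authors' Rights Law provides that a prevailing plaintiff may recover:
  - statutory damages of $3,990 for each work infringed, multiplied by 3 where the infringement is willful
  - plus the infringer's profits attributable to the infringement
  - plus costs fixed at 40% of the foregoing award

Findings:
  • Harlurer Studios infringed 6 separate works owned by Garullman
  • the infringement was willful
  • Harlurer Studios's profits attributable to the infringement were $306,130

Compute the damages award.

Statutory damages: 6 × $3,990 = $23,940
Trebled: 3 × $23,940 = $71,820
Combined award: $71,820 + $306,130 = $377,950
Costs: 40% of $377,950 = $151,180
Award plus costs: $377,950 + $151,180 = $529,130

$529,130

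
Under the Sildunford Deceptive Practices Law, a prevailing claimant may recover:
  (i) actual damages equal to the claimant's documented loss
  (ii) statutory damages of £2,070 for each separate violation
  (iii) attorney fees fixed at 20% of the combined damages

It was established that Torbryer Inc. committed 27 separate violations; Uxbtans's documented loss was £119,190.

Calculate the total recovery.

£210,096

Statutory damages: 27 × £2,070 = £55,890
Combined damages: £119,190 + £55,890 = £175,080
Attorney fees: 20% of £175,080 = £35,016
Total recovery: £175,080 + £35,016 = £210,096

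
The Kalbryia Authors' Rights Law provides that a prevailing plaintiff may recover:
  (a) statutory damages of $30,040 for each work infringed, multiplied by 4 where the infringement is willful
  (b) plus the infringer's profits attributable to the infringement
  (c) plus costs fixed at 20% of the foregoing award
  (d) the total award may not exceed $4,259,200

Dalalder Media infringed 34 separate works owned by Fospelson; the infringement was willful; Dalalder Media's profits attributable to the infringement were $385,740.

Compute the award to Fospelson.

Statutory damages: 34 × $30,040 = $1,021,360
Multiplied by 4: 4 × $1,021,360 = $4,085,440
Combined award: $4,085,440 + $385,740 = $4,471,180
Costs: 20% of $4,471,180 = $894,236
Award plus costs: $4,471,180 + $894,236 = $5,365,416
Cap at $4,259,200: $5,365,416 exceeds the cap → $4,259,200

$4,259,200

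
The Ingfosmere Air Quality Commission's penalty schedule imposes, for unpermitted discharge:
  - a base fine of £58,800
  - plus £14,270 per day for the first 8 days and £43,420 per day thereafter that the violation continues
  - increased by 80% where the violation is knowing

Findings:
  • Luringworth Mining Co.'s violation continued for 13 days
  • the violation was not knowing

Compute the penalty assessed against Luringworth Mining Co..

Civil penalty: £390,060

First 8 days: 8 × £14,270 = £114,160
Remaining days: (13 − 8) × £43,420 = £217,100
Per-day component: £114,160 + £217,100 = £331,260
Base plus per-day: £58,800 + £331,260 = £390,060
The violation was not knowing: no 80% increase.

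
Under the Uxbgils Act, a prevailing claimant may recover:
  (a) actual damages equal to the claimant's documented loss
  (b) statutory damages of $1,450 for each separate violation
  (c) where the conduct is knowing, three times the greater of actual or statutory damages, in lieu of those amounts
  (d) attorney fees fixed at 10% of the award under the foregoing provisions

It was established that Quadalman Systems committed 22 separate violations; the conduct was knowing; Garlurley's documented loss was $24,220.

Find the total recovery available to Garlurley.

Total recovery: $105,270

Statutory damages: 22 × $1,450 = $31,900
Greater of actual damages ($24,220) or statutory damages ($31,900): $31,900
Trebled: 3 × $31,900 = $95,700
Attorney fees: 10% of $95,700 = $9,570
Total recovery: $95,700 + $9,570 = $105,270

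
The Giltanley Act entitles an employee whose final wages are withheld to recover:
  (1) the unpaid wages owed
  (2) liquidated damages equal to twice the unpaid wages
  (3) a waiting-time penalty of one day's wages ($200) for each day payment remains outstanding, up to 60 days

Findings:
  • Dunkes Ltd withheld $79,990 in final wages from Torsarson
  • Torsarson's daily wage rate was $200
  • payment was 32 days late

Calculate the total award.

$246,370

Doubled: 2 × $79,990 = $159,980
Penalty days: min(32, 60) = 32
Waiting-time penalty: 32 × $200 = $6,400
Total award: $79,990 + $159,980 + $6,400 = $246,370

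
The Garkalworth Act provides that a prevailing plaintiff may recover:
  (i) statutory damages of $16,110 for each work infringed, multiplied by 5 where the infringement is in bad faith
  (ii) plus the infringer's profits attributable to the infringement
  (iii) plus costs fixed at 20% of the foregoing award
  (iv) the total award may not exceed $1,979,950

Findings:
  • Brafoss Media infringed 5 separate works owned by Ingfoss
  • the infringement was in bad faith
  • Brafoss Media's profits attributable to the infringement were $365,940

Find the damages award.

$922,428

Statutory damages: 5 × $16,110 = $80,550
Multiplied by 5: 5 × $80,550 = $402,750
Combined award: $402,750 + $365,940 = $768,690
Costs: 20% of $768,690 = $153,738
Award plus costs: $768,690 + $153,738 = $922,428
Cap at $1,979,950: $922,428 is within the cap, no reduction.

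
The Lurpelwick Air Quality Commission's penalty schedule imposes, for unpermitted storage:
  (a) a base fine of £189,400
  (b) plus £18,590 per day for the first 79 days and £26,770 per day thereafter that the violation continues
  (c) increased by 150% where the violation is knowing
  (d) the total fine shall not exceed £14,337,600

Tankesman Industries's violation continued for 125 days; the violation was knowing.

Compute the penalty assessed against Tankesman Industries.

Civil penalty: £7,223,575

First 79 days: 79 × £18,590 = £1,468,610
Remaining days: (125 − 79) × £26,770 = £1,231,420
Per-day component: £1,468,610 + £1,231,420 = £2,700,030
Base plus per-day: £189,400 + £2,700,030 = £2,889,430
Enhancement: 150% of £2,889,430 = £4,334,145
Enhanced fine: £2,889,430 + £4,334,145 = £7,223,575
Cap at £14,337,600: £7,223,575 is within the cap, no reduction.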